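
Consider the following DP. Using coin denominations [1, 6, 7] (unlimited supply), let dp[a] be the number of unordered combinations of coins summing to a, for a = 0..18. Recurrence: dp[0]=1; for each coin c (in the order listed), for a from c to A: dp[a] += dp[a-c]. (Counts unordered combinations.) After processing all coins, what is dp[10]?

after  coin     0     1     2     3     4     5     6     7     8     9    10    11    12    13    14    15    16    17    18
          1     1     1     1     1     1     1     1     1     1     1     1     1     1     1     1     1     1     1     1
          6     1     1     1     1     1     1     2     2     2     2     2     2     3     3     3     3     3     3     4
          7     1     1     1     1     1     1     2     3     3     3     3     3     4     5     6     6     6     6     7

3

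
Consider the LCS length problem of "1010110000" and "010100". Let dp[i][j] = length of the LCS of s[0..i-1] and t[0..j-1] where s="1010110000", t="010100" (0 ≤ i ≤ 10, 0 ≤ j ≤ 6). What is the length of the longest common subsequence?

6

   ''  0  1  0  1  0  0
''  0  0  0  0  0  0  0
 1  0  0  1  1  1  1  1
 0  0  1  1  2  2  2  2
 1  0  1  2  2  3  3  3
 0  0  1  2  3  3  4  4
 1  0  1  2  3  4  4  4
 1  0  1  2  3  4  4  4
 0  0  1  2  3  4  5  5
 0  0  1  2  3  4  5  6
 0  0  1  2  3  4  5  6
 0  0  1  2  3  4  5  6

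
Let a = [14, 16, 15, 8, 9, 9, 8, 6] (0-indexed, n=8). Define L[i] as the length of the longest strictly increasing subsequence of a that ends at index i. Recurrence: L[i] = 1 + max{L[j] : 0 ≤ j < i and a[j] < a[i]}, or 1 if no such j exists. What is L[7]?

1

   i    0    1    2    3    4    5    6    7
a[i]   14   16   15    8    9    9    8    6
L[i]    1    2    2    1    2    2    1    1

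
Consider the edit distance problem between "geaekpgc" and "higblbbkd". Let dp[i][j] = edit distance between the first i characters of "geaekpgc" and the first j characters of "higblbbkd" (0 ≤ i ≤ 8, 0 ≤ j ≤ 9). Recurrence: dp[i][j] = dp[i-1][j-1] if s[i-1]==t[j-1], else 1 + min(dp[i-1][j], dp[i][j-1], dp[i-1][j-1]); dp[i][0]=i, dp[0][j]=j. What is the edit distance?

9

   ''  h  i  g  b  l  b  b  k  d
''  0  1  2  3  4  5  6  7  8  9
 g  1  1  2  2  3  4  5  6  7  8
 e  2  2  2  3  3  4  5  6  7  8
 a  3  3  3  3  4  4  5  6  7  8
 e  4  4  4  4  4  5  5  6  7  8
 k  5  5  5  5  5  5  6  6  6  7
 p  6  6  6  6  6  6  6  7  7  7
 g  7  7  7  6  7  7  7  7  8  8
 c  8  8  8  7  7  8  8  8  8  9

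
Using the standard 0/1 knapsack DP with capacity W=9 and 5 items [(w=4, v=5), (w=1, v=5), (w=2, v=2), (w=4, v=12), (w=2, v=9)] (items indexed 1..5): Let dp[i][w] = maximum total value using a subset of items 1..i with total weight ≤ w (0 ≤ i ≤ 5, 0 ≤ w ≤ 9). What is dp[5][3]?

i\w   0   1   2   3   4   5   6   7   8   9
  0   0   0   0   0   0   0   0   0   0   0
  1   0   0   0   0   5   5   5   5   5   5
  2   0   5   5   5   5  10  10  10  10  10
  3   0   5   5   7   7  10  10  12  12  12
  4   0   5   5   7  12  17  17  19  19  22
  5   0   5   9  14  14  17  21  26  26  28

14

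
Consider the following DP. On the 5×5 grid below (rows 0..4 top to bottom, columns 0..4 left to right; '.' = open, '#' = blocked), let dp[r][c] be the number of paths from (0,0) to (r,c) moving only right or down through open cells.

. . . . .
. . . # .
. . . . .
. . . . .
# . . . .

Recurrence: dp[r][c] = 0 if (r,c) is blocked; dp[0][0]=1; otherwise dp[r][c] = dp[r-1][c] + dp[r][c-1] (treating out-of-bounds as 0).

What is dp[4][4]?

53

r\c   0   1   2   3   4
  0   1   1   1   1   1
  1   1   2   3   0   1
  2   1   3   6   6   7
  3   1   4  10  16  23
  4   0   4  14  30  53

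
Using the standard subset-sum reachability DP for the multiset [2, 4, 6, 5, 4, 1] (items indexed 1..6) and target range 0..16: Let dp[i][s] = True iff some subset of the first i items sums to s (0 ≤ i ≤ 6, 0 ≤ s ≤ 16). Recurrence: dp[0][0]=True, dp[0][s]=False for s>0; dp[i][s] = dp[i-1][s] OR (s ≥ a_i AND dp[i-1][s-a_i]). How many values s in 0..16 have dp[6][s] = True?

i\s   0   1   2   3   4   5   6   7   8   9  10  11  12  13  14  15  16
  0   T   F   F   F   F   F   F   F   F   F   F   F   F   F   F   F   F
  1   T   F   T   F   F   F   F   F   F   F   F   F   F   F   F   F   F
  2   T   F   T   F   T   F   T   F   F   F   F   F   F   F   F   F   F
  3   T   F   T   F   T   F   T   F   T   F   T   F   T   F   F   F   F
  4   T   F   T   F   T   T   T   T   T   T   T   T   T   T   F   T   F
  5   T   F   T   F   T   T   T   T   T   T   T   T   T   T   T   T   T
  6   T   T   T   T   T   T   T   T   T   T   T   T   T   T   T   T   T

17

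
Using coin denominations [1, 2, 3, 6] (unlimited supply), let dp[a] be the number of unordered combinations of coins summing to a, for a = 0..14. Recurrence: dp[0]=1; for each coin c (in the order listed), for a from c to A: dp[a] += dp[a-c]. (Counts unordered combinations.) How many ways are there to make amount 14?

after  coin     0     1     2     3     4     5     6     7     8     9    10    11    12    13    14
          1     1     1     1     1     1     1     1     1     1     1     1     1     1     1     1
          2     1     1     2     2     3     3     4     4     5     5     6     6     7     7     8
          3     1     1     2     3     4     5     7     8    10    12    14    16    19    21    24
          6     1     1     2     3     4     5     8     9    12    15    18    21    27    30    36

36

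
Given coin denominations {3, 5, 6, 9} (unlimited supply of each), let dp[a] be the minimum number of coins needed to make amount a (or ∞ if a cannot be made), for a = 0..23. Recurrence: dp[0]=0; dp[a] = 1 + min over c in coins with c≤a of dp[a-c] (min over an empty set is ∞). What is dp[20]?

3

 a  0  1  2  3  4  5  6  7  8  9 10 11 12 13 14 15 16 17 18 19 20 21 22 23
dp  0  -  -  1  -  1  1  -  2  1  2  2  2  3  2  2  3  3  2  3  3  3  4  3
(- denotes ∞ / unreachable)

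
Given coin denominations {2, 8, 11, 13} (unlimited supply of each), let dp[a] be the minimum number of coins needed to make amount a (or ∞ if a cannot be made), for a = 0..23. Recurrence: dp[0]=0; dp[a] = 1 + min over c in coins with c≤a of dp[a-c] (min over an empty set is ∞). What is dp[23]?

 a  0  1  2  3  4  5  6  7  8  9 10 11 12 13 14 15 16 17 18 19 20 21 22 23
dp  0  -  1  -  2  -  3  -  1  -  2  1  3  1  4  2  2  3  3  2  4  2  2  3
(- denotes ∞ / unreachable)

3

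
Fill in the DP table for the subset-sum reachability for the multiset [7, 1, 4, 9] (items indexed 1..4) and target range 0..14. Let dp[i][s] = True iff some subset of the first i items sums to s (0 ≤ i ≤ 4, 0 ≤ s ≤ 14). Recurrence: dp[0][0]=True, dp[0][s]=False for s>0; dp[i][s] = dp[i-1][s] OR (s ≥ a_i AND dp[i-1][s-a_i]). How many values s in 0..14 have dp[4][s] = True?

12

i\s   0   1   2   3   4   5   6   7   8   9  10  11  12  13  14
  0   T   F   F   F   F   F   F   F   F   F   F   F   F   F   F
  1   T   F   F   F   F   F   F   T   F   F   F   F   F   F   F
  2   T   T   F   F   F   F   F   T   T   F   F   F   F   F   F
  3   T   T   F   F   T   T   F   T   T   F   F   T   T   F   F
  4   T   T   F   F   T   T   F   T   T   T   T   T   T   T   T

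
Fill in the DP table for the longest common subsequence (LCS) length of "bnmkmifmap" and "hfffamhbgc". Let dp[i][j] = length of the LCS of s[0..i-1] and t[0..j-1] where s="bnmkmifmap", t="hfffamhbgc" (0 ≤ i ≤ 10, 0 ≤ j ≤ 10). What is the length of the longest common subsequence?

   ''  h  f  f  f  a  m  h  b  g  c
''  0  0  0  0  0  0  0  0  0  0  0
 b  0  0  0  0  0  0  0  0  1  1  1
 n  0  0  0  0  0  0  0  0  1  1  1
 m  0  0  0  0  0  0  1  1  1  1  1
 k  0  0  0  0  0  0  1  1  1  1  1
 m  0  0  0  0  0  0  1  1  1  1  1
 i  0  0  0  0  0  0  1  1  1  1  1
 f  0  0  1  1  1  1  1  1  1  1  1
 m  0  0  1  1  1  1  2  2  2  2  2
 a  0  0  1  1  1  2  2  2  2  2  2
 p  0  0  1  1  1  2  2  2  2  2  2

2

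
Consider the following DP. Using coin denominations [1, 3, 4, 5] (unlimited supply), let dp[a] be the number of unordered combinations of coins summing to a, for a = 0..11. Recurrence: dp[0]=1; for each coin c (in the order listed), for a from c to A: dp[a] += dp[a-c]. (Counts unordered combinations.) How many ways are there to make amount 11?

after  coin     0     1     2     3     4     5     6     7     8     9    10    11
          1     1     1     1     1     1     1     1     1     1     1     1     1
          3     1     1     1     2     2     2     3     3     3     4     4     4
          4     1     1     1     2     3     3     4     5     6     7     8     9
          5     1     1     1     2     3     4     5     6     8    10    12    14

14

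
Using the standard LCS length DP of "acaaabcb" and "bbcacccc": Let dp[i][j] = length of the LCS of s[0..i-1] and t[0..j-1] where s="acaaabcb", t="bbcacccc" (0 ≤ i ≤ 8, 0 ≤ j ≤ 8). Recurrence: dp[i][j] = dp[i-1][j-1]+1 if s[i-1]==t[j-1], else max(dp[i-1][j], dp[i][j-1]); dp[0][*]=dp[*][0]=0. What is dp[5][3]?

   ''  b  b  c  a  c  c  c  c
''  0  0  0  0  0  0  0  0  0
 a  0  0  0  0  1  1  1  1  1
 c  0  0  0  1  1  2  2  2  2
 a  0  0  0  1  2  2  2  2  2
 a  0  0  0  1  2  2  2  2  2
 a  0  0  0  1  2  2  2  2  2
 b  0  1  1  1  2  2  2  2  2
 c  0  1  1  2  2  3  3  3  3
 b  0  1  2  2  2  3  3  3  3

1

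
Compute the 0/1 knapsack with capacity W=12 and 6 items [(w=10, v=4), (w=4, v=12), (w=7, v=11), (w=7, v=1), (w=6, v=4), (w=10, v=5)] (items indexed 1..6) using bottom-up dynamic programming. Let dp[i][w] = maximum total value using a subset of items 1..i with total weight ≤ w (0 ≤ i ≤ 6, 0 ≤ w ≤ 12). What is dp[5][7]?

i\w   0   1   2   3   4   5   6   7   8   9  10  11  12
  0   0   0   0   0   0   0   0   0   0   0   0   0   0
  1   0   0   0   0   0   0   0   0   0   0   4   4   4
  2   0   0   0   0  12  12  12  12  12  12  12  12  12
  3   0   0   0   0  12  12  12  12  12  12  12  23  23
  4   0   0   0   0  12  12  12  12  12  12  12  23  23
  5   0   0   0   0  12  12  12  12  12  12  16  23  23
  6   0   0   0   0  12  12  12  12  12  12  16  23  23

12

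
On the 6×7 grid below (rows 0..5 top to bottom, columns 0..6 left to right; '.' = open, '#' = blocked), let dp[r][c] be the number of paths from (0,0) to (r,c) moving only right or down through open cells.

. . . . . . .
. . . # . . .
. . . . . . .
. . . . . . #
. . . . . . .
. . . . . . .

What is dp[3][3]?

16

r\c   0   1   2   3   4   5   6
  0   1   1   1   1   1   1   1
  1   1   2   3   0   1   2   3
  2   1   3   6   6   7   9  12
  3   1   4  10  16  23  32   0
  4   1   5  15  31  54  86  86
  5   1   6  21  52 106 192 278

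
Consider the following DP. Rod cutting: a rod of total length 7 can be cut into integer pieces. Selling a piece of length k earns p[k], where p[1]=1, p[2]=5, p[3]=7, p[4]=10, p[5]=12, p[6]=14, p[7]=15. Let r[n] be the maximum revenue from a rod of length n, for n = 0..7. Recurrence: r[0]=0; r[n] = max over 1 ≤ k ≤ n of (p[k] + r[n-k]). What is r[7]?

17

   n    0    1    2    3    4    5    6    7
r[n]    0    1    5    7   10   12   15   17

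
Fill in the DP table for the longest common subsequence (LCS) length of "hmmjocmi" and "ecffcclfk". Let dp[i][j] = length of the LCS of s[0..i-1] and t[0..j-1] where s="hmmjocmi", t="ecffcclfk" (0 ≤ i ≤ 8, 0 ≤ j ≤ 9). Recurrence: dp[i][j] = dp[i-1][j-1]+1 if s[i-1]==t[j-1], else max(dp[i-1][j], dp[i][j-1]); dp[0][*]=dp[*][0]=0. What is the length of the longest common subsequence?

   ''  e  c  f  f  c  c  l  f  k
''  0  0  0  0  0  0  0  0  0  0
 h  0  0  0  0  0  0  0  0  0  0
 m  0  0  0  0  0  0  0  0  0  0
 m  0  0  0  0  0  0  0  0  0  0
 j  0  0  0  0  0  0  0  0  0  0
 o  0  0  0  0  0  0  0  0  0  0
 c  0  0  1  1  1  1  1  1  1  1
 m  0  0  1  1  1  1  1  1  1  1
 i  0  0  1  1  1  1  1  1  1  1

1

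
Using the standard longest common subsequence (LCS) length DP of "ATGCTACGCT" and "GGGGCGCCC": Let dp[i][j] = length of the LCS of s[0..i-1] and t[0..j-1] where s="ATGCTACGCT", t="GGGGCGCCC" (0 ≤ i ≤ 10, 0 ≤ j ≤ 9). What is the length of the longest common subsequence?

   ''  G  G  G  G  C  G  C  C  C
''  0  0  0  0  0  0  0  0  0  0
 A  0  0  0  0  0  0  0  0  0  0
 T  0  0  0  0  0  0  0  0  0  0
 G  0  1  1  1  1  1  1  1  1  1
 C  0  1  1  1  1  2  2  2  2  2
 T  0  1  1  1  1  2  2  2  2  2
 A  0  1  1  1  1  2  2  2  2  2
 C  0  1  1  1  1  2  2  3  3  3
 G  0  1  2  2  2  2  3  3  3  3
 C  0  1  2  2  2  3  3  4  4  4
 T  0  1  2  2  2  3  3  4  4  4

4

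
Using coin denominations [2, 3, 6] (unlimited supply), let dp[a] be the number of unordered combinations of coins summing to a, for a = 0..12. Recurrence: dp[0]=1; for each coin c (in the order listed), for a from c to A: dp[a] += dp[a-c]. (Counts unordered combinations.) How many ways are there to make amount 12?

6

after  coin     0     1     2     3     4     5     6     7     8     9    10    11    12
          2     1     0     1     0     1     0     1     0     1     0     1     0     1
          3     1     0     1     1     1     1     2     1     2     2     2     2     3
          6     1     0     1     1     1     1     3     1     3     3     3     3     6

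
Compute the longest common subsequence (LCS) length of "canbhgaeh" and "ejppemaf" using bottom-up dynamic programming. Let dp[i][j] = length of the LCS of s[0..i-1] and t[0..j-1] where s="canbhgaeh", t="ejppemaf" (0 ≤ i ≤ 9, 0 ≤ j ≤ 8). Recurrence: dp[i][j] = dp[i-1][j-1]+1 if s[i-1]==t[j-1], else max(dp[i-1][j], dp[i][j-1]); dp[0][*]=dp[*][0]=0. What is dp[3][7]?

1

   ''  e  j  p  p  e  m  a  f
''  0  0  0  0  0  0  0  0  0
 c  0  0  0  0  0  0  0  0  0
 a  0  0  0  0  0  0  0  1  1
 n  0  0  0  0  0  0  0  1  1
 b  0  0  0  0  0  0  0  1  1
 h  0  0  0  0  0  0  0  1  1
 g  0  0  0  0  0  0  0  1  1
 a  0  0  0  0  0  0  0  1  1
 e  0  1  1  1  1  1  1  1  1
 h  0  1  1  1  1  1  1  1  1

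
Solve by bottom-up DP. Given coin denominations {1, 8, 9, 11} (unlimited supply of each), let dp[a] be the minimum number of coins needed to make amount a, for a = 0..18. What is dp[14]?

4

 a  0  1  2  3  4  5  6  7  8  9 10 11 12 13 14 15 16 17 18
dp  0  1  2  3  4  5  6  7  1  1  2  1  2  3  4  5  2  2  2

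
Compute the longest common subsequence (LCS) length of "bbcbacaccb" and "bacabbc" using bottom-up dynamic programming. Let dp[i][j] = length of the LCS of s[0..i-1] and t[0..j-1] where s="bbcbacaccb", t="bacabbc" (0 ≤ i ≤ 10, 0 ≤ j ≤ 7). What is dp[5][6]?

3

   ''  b  a  c  a  b  b  c
''  0  0  0  0  0  0  0  0
 b  0  1  1  1  1  1  1  1
 b  0  1  1  1  1  2  2  2
 c  0  1  1  2  2  2  2  3
 b  0  1  1  2  2  3  3  3
 a  0  1  2  2  3  3  3  3
 c  0  1  2  3  3  3  3  4
 a  0  1  2  3  4  4  4  4
 c  0  1  2  3  4  4  4  5
 c  0  1  2  3  4  4  4  5
 b  0  1  2  3  4  5  5  5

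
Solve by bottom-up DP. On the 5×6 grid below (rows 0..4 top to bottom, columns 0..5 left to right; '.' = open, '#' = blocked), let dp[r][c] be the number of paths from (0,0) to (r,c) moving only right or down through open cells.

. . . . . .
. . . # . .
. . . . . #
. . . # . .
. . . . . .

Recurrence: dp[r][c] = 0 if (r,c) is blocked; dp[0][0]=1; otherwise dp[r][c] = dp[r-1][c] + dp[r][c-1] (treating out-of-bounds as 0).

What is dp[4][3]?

r\c   0   1   2   3   4   5
  0   1   1   1   1   1   1
  1   1   2   3   0   1   2
  2   1   3   6   6   7   0
  3   1   4  10   0   7   7
  4   1   5  15  15  22  29

15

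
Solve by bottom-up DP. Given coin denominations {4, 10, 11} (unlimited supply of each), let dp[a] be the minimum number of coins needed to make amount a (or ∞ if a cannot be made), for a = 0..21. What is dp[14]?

2

 a  0  1  2  3  4  5  6  7  8  9 10 11 12 13 14 15 16 17 18 19 20 21
dp  0  -  -  -  1  -  -  -  2  -  1  1  3  -  2  2  4  -  3  3  2  2
(- denotes ∞ / unreachable)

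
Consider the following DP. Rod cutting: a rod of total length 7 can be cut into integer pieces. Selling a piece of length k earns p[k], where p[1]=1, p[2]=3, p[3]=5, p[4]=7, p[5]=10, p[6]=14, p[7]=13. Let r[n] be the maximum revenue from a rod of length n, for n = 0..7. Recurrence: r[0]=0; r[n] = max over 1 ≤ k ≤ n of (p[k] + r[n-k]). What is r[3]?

5

   n    0    1    2    3    4    5    6    7
r[n]    0    1    3    5    7   10   14   15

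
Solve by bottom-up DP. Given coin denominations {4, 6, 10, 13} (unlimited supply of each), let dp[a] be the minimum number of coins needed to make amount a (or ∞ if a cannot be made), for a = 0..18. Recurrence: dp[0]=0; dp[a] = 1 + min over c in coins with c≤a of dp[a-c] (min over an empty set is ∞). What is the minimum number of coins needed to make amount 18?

3

 a  0  1  2  3  4  5  6  7  8  9 10 11 12 13 14 15 16 17 18
dp  0  -  -  -  1  -  1  -  2  -  1  -  2  1  2  -  2  2  3
(- denotes ∞ / unreachable)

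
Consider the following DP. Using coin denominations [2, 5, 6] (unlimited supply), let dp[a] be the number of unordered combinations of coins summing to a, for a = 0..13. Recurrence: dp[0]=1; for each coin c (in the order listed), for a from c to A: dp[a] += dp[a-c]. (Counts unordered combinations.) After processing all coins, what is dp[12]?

4

after  coin     0     1     2     3     4     5     6     7     8     9    10    11    12    13
          2     1     0     1     0     1     0     1     0     1     0     1     0     1     0
          5     1     0     1     0     1     1     1     1     1     1     2     1     2     1
          6     1     0     1     0     1     1     2     1     2     1     3     2     4     2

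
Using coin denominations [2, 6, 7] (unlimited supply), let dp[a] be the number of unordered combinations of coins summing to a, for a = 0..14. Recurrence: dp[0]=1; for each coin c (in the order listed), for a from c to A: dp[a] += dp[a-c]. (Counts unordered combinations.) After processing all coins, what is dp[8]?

after  coin     0     1     2     3     4     5     6     7     8     9    10    11    12    13    14
          2     1     0     1     0     1     0     1     0     1     0     1     0     1     0     1
          6     1     0     1     0     1     0     2     0     2     0     2     0     3     0     3
          7     1     0     1     0     1     0     2     1     2     1     2     1     3     2     4

2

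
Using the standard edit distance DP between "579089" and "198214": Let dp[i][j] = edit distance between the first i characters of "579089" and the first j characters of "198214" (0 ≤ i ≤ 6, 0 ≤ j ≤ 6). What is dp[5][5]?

   ''  1  9  8  2  1  4
''  0  1  2  3  4  5  6
 5  1  1  2  3  4  5  6
 7  2  2  2  3  4  5  6
 9  3  3  2  3  4  5  6
 0  4  4  3  3  4  5  6
 8  5  5  4  3  4  5  6
 9  6  6  5  4  4  5  6

5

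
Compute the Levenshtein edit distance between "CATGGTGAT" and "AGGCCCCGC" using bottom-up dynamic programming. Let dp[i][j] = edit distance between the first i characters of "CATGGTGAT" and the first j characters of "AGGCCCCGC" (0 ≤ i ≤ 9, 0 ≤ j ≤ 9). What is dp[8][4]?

5

   ''  A  G  G  C  C  C  C  G  C
''  0  1  2  3  4  5  6  7  8  9
 C  1  1  2  3  3  4  5  6  7  8
 A  2  1  2  3  4  4  5  6  7  8
 T  3  2  2  3  4  5  5  6  7  8
 G  4  3  2  2  3  4  5  6  6  7
 G  5  4  3  2  3  4  5  6  6  7
 T  6  5  4  3  3  4  5  6  7  7
 G  7  6  5  4  4  4  5  6  6  7
 A  8  7  6  5  5  5  5  6  7  7
 T  9  8  7  6  6  6  6  6  7  8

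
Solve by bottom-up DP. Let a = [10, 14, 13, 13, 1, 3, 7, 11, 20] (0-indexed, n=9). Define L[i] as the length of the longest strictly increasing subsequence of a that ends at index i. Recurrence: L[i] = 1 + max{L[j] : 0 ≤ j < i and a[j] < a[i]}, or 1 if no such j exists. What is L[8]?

   i    0    1    2    3    4    5    6    7    8
a[i]   10   14   13   13    1    3    7   11   20
L[i]    1    2    2    2    1    2    3    4    5

5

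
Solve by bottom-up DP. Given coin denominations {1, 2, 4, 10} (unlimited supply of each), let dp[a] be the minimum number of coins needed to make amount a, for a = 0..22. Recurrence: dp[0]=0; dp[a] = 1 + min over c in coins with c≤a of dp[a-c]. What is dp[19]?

4

 a  0  1  2  3  4  5  6  7  8  9 10 11 12 13 14 15 16 17 18 19 20 21 22
dp  0  1  1  2  1  2  2  3  2  3  1  2  2  3  2  3  3  4  3  4  2  3  3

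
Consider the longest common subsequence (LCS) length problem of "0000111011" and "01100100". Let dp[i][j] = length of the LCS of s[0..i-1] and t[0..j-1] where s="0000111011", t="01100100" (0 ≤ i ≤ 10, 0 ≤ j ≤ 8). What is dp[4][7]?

4

   ''  0  1  1  0  0  1  0  0
''  0  0  0  0  0  0  0  0  0
 0  0  1  1  1  1  1  1  1  1
 0  0  1  1  1  2  2  2  2  2
 0  0  1  1  1  2  3  3  3  3
 0  0  1  1  1  2  3  3  4  4
 1  0  1  2  2  2  3  4  4  4
 1  0  1  2  3  3  3  4  4  4
 1  0  1  2  3  3  3  4  4  4
 0  0  1  2  3  4  4  4  5  5
 1  0  1  2  3  4  4  5  5  5
 1  0  1  2  3  4  4  5  5  5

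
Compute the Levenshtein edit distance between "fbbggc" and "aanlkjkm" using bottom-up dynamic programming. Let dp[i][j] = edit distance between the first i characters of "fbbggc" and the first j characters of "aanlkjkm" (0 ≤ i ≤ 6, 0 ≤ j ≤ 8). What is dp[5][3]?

5

   ''  a  a  n  l  k  j  k  m
''  0  1  2  3  4  5  6  7  8
 f  1  1  2  3  4  5  6  7  8
 b  2  2  2  3  4  5  6  7  8
 b  3  3  3  3  4  5  6  7  8
 g  4  4  4  4  4  5  6  7  8
 g  5  5  5  5  5  5  6  7  8
 c  6  6  6  6  6  6  6  7  8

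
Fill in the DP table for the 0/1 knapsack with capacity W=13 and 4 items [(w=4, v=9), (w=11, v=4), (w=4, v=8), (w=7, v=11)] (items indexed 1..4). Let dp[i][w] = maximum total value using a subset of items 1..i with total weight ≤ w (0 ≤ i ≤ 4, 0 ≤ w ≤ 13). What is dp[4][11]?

20

i\w   0   1   2   3   4   5   6   7   8   9  10  11  12  13
  0   0   0   0   0   0   0   0   0   0   0   0   0   0   0
  1   0   0   0   0   9   9   9   9   9   9   9   9   9   9
  2   0   0   0   0   9   9   9   9   9   9   9   9   9   9
  3   0   0   0   0   9   9   9   9  17  17  17  17  17  17
  4   0   0   0   0   9   9   9  11  17  17  17  20  20  20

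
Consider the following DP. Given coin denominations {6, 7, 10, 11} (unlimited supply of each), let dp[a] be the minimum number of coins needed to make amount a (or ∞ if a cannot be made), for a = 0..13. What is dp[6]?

1

 a  0  1  2  3  4  5  6  7  8  9 10 11 12 13
dp  0  -  -  -  -  -  1  1  -  -  1  1  2  2
(- denotes ∞ / unreachable)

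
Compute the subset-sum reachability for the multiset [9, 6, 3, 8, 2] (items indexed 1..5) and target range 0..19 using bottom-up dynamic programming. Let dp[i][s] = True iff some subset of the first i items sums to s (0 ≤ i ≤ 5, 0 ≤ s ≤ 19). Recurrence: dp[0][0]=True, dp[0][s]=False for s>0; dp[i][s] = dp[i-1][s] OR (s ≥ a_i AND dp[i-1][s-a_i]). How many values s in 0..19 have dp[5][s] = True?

17

i\s   0   1   2   3   4   5   6   7   8   9  10  11  12  13  14  15  16  17  18  19
  0   T   F   F   F   F   F   F   F   F   F   F   F   F   F   F   F   F   F   F   F
  1   T   F   F   F   F   F   F   F   F   T   F   F   F   F   F   F   F   F   F   F
  2   T   F   F   F   F   F   T   F   F   T   F   F   F   F   F   T   F   F   F   F
  3   T   F   F   T   F   F   T   F   F   T   F   F   T   F   F   T   F   F   T   F
  4   T   F   F   T   F   F   T   F   T   T   F   T   T   F   T   T   F   T   T   F
  5   T   F   T   T   F   T   T   F   T   T   T   T   T   T   T   T   T   T   T   T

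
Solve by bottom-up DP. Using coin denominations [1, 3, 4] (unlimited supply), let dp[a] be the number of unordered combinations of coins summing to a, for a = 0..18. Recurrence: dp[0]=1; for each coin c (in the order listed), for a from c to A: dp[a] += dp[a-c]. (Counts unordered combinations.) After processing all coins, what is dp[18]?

20

after  coin     0     1     2     3     4     5     6     7     8     9    10    11    12    13    14    15    16    17    18
          1     1     1     1     1     1     1     1     1     1     1     1     1     1     1     1     1     1     1     1
          3     1     1     1     2     2     2     3     3     3     4     4     4     5     5     5     6     6     6     7
          4     1     1     1     2     3     3     4     5     6     7     8     9    11    12    13    15    17    18    20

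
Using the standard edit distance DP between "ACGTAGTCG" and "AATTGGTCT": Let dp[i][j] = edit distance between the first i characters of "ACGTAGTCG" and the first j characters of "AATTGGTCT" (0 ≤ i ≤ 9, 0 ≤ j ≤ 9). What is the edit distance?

   ''  A  A  T  T  G  G  T  C  T
''  0  1  2  3  4  5  6  7  8  9
 A  1  0  1  2  3  4  5  6  7  8
 C  2  1  1  2  3  4  5  6  6  7
 G  3  2  2  2  3  3  4  5  6  7
 T  4  3  3  2  2  3  4  4  5  6
 A  5  4  3  3  3  3  4  5  5  6
 G  6  5  4  4  4  3  3  4  5  6
 T  7  6  5  4  4  4  4  3  4  5
 C  8  7  6  5  5  5  5  4  3  4
 G  9  8  7  6  6  5  5  5  4  4

4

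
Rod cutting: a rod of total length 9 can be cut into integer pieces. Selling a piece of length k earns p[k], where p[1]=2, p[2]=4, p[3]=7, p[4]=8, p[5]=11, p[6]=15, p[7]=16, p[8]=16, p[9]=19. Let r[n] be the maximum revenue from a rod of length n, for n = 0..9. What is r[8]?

   n    0    1    2    3    4    5    6    7    8    9
r[n]    0    2    4    7    9   11   15   17   19   22

19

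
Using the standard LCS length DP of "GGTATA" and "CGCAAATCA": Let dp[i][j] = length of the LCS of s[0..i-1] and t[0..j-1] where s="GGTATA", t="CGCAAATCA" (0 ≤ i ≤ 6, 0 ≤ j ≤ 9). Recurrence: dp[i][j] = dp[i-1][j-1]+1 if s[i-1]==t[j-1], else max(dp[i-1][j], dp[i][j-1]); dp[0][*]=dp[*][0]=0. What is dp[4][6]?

   ''  C  G  C  A  A  A  T  C  A
''  0  0  0  0  0  0  0  0  0  0
 G  0  0  1  1  1  1  1  1  1  1
 G  0  0  1  1  1  1  1  1  1  1
 T  0  0  1  1  1  1  1  2  2  2
 A  0  0  1  1  2  2  2  2  2  3
 T  0  0  1  1  2  2  2  3  3  3
 A  0  0  1  1  2  3  3  3  3  4

2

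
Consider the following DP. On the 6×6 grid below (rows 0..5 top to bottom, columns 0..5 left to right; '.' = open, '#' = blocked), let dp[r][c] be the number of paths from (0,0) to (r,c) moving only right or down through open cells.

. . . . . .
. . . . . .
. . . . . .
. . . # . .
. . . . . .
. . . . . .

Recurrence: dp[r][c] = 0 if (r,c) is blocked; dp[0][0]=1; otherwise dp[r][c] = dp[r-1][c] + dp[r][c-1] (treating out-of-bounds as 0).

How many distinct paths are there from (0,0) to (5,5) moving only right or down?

132

r\c   0   1   2   3   4   5
  0   1   1   1   1   1   1
  1   1   2   3   4   5   6
  2   1   3   6  10  15  21
  3   1   4  10   0  15  36
  4   1   5  15  15  30  66
  5   1   6  21  36  66 132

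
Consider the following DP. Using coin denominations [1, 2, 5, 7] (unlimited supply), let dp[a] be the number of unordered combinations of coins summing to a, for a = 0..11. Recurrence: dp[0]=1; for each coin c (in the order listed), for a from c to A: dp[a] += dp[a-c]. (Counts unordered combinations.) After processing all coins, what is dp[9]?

10

after  coin     0     1     2     3     4     5     6     7     8     9    10    11
          1     1     1     1     1     1     1     1     1     1     1     1     1
          2     1     1     2     2     3     3     4     4     5     5     6     6
          5     1     1     2     2     3     4     5     6     7     8    10    11
          7     1     1     2     2     3     4     5     7     8    10    12    14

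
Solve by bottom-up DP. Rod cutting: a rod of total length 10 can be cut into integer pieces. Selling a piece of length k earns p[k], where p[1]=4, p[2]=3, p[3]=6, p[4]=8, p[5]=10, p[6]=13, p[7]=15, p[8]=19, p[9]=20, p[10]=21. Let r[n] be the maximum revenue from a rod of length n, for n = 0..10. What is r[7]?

28

   n    0    1    2    3    4    5    6    7    8    9   10
r[n]    0    4    8   12   16   20   24   28   32   36   40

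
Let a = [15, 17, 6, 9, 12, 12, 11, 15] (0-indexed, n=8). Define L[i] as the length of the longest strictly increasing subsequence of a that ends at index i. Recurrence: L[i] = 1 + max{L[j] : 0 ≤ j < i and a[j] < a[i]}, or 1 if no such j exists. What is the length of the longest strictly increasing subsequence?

   i    0    1    2    3    4    5    6    7
a[i]   15   17    6    9   12   12   11   15
L[i]    1    2    1    2    3    3    3    4

4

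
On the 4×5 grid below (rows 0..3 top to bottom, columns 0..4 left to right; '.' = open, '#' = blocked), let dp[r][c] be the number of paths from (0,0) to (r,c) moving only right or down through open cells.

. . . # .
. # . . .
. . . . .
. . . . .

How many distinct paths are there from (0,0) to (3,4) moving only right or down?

r\c   0   1   2   3   4
  0   1   1   1   0   0
  1   1   0   1   1   1
  2   1   1   2   3   4
  3   1   2   4   7  11

11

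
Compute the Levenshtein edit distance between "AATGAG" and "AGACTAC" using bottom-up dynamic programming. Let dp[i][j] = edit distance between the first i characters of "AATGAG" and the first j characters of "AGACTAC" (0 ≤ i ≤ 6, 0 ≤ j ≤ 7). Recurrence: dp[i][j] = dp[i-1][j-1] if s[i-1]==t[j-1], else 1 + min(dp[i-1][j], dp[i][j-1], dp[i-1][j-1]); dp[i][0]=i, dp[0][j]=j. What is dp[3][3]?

   ''  A  G  A  C  T  A  C
''  0  1  2  3  4  5  6  7
 A  1  0  1  2  3  4  5  6
 A  2  1  1  1  2  3  4  5
 T  3  2  2  2  2  2  3  4
 G  4  3  2  3  3  3  3  4
 A  5  4  3  2  3  4  3  4
 G  6  5  4  3  3  4  4  4

2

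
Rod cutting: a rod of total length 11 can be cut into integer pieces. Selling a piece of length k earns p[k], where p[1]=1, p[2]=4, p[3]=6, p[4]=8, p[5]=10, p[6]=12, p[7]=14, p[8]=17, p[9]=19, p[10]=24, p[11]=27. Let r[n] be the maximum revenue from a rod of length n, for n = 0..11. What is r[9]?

   n    0    1    2    3    4    5    6    7    8    9   10   11
r[n]    0    1    4    6    8   10   12   14   17   19   24   27

19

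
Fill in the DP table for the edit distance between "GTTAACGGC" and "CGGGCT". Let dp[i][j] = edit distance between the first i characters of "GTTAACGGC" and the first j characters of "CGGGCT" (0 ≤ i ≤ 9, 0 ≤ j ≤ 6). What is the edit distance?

7

   ''  C  G  G  G  C  T
''  0  1  2  3  4  5  6
 G  1  1  1  2  3  4  5
 T  2  2  2  2  3  4  4
 T  3  3  3  3  3  4  4
 A  4  4  4  4  4  4  5
 A  5  5  5  5  5  5  5
 C  6  5  6  6  6  5  6
 G  7  6  5  6  6  6  6
 G  8  7  6  5  6  7  7
 C  9  8  7  6  6  6  7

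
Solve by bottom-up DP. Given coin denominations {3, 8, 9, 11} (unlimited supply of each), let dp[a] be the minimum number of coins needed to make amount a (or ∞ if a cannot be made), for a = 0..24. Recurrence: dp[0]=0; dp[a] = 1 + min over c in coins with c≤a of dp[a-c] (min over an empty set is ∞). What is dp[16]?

 a  0  1  2  3  4  5  6  7  8  9 10 11 12 13 14 15 16 17 18 19 20 21 22 23 24
dp  0  -  -  1  -  -  2  -  1  1  -  1  2  -  2  3  2  2  2  2  2  3  2  3  3
(- denotes ∞ / unreachable)

2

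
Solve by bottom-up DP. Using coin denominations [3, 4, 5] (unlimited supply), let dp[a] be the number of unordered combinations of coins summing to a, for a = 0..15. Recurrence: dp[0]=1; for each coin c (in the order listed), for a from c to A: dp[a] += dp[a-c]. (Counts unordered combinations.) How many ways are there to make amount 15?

after  coin     0     1     2     3     4     5     6     7     8     9    10    11    12    13    14    15
          3     1     0     0     1     0     0     1     0     0     1     0     0     1     0     0     1
          4     1     0     0     1     1     0     1     1     1     1     1     1     2     1     1     2
          5     1     0     0     1     1     1     1     1     2     2     2     2     3     3     3     4

4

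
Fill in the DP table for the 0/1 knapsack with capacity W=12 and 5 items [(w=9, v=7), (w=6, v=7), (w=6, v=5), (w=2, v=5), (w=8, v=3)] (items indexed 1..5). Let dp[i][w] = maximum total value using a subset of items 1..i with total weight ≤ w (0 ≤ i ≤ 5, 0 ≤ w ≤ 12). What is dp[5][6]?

i\w   0   1   2   3   4   5   6   7   8   9  10  11  12
  0   0   0   0   0   0   0   0   0   0   0   0   0   0
  1   0   0   0   0   0   0   0   0   0   7   7   7   7
  2   0   0   0   0   0   0   7   7   7   7   7   7   7
  3   0   0   0   0   0   0   7   7   7   7   7   7  12
  4   0   0   5   5   5   5   7   7  12  12  12  12  12
  5   0   0   5   5   5   5   7   7  12  12  12  12  12

7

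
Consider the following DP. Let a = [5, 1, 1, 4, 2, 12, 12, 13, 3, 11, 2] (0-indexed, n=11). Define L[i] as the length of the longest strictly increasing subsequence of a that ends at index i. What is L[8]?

   i    0    1    2    3    4    5    6    7    8    9   10
a[i]    5    1    1    4    2   12   12   13    3   11    2
L[i]    1    1    1    2    2    3    3    4    3    4    2

3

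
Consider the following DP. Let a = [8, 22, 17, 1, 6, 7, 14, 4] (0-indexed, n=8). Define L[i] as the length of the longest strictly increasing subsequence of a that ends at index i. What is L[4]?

2

   i    0    1    2    3    4    5    6    7
a[i]    8   22   17    1    6    7   14    4
L[i]    1    2    2    1    2    3    4    2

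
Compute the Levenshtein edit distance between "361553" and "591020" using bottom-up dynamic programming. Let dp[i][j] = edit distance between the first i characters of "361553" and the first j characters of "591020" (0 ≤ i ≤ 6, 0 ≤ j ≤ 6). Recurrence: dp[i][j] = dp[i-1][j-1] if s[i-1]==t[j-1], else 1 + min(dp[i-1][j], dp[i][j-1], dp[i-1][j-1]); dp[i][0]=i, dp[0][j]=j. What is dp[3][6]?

   ''  5  9  1  0  2  0
''  0  1  2  3  4  5  6
 3  1  1  2  3  4  5  6
 6  2  2  2  3  4  5  6
 1  3  3  3  2  3  4  5
 5  4  3  4  3  3  4  5
 5  5  4  4  4  4  4  5
 3  6  5  5  5  5  5  5

5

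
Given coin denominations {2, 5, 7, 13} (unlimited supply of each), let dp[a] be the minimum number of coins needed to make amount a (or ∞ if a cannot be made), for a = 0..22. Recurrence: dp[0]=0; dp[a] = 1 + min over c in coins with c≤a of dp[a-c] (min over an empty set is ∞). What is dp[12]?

 a  0  1  2  3  4  5  6  7  8  9 10 11 12 13 14 15 16 17 18 19 20 21 22
dp  0  -  1  -  2  1  3  1  4  2  2  3  2  1  2  2  3  3  2  3  2  3  3
(- denotes ∞ / unreachable)

2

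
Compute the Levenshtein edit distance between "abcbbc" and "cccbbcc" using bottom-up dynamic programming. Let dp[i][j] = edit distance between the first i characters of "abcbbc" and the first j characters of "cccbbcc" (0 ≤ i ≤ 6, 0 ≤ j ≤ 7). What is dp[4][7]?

5

   ''  c  c  c  b  b  c  c
''  0  1  2  3  4  5  6  7
 a  1  1  2  3  4  5  6  7
 b  2  2  2  3  3  4  5  6
 c  3  2  2  2  3  4  4  5
 b  4  3  3  3  2  3  4  5
 b  5  4  4  4  3  2  3  4
 c  6  5  4  4  4  3  2  3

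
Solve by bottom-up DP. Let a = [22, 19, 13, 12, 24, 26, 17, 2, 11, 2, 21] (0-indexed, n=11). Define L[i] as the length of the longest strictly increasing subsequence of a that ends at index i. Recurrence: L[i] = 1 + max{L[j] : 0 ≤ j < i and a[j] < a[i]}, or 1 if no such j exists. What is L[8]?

   i    0    1    2    3    4    5    6    7    8    9   10
a[i]   22   19   13   12   24   26   17    2   11    2   21
L[i]    1    1    1    1    2    3    2    1    2    1    3

2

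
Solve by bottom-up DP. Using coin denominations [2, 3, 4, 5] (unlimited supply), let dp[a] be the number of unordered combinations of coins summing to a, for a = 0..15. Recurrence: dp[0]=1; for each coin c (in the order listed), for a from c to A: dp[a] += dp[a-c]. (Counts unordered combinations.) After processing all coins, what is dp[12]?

10

after  coin     0     1     2     3     4     5     6     7     8     9    10    11    12    13    14    15
          2     1     0     1     0     1     0     1     0     1     0     1     0     1     0     1     0
          3     1     0     1     1     1     1     2     1     2     2     2     2     3     2     3     3
          4     1     0     1     1     2     1     3     2     4     3     5     4     7     5     8     7
          5     1     0     1     1     2     2     3     3     5     5     7     7    10    10    13    14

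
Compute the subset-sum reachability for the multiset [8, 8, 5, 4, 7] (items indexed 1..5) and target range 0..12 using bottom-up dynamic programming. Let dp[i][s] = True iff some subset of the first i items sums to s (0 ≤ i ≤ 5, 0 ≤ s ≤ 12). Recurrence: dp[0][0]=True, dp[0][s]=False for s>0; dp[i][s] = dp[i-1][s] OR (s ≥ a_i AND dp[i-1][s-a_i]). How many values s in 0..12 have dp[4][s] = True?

6

i\s   0   1   2   3   4   5   6   7   8   9  10  11  12
  0   T   F   F   F   F   F   F   F   F   F   F   F   F
  1   T   F   F   F   F   F   F   F   T   F   F   F   F
  2   T   F   F   F   F   F   F   F   T   F   F   F   F
  3   T   F   F   F   F   T   F   F   T   F   F   F   F
  4   T   F   F   F   T   T   F   F   T   T   F   F   T
  5   T   F   F   F   T   T   F   T   T   T   F   T   T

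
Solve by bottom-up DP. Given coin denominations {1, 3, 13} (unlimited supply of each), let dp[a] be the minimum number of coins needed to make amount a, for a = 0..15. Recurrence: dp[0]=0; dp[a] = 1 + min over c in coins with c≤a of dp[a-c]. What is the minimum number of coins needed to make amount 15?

 a  0  1  2  3  4  5  6  7  8  9 10 11 12 13 14 15
dp  0  1  2  1  2  3  2  3  4  3  4  5  4  1  2  3

3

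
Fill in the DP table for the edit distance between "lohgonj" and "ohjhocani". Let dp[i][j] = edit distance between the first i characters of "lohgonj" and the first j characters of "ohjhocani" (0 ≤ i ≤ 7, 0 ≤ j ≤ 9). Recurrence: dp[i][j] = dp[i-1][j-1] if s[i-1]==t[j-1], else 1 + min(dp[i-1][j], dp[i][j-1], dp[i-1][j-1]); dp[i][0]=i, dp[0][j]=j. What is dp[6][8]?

5

   ''  o  h  j  h  o  c  a  n  i
''  0  1  2  3  4  5  6  7  8  9
 l  1  1  2  3  4  5  6  7  8  9
 o  2  1  2  3  4  4  5  6  7  8
 h  3  2  1  2  3  4  5  6  7  8
 g  4  3  2  2  3  4  5  6  7  8
 o  5  4  3  3  3  3  4  5  6  7
 n  6  5  4  4  4  4  4  5  5  6
 j  7  6  5  4  5  5  5  5  6  6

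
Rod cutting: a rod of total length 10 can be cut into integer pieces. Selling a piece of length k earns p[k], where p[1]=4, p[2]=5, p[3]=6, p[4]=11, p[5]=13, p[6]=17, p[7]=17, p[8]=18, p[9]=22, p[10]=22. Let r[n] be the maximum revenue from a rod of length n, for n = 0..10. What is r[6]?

   n    0    1    2    3    4    5    6    7    8    9   10
r[n]    0    4    8   12   16   20   24   28   32   36   40

24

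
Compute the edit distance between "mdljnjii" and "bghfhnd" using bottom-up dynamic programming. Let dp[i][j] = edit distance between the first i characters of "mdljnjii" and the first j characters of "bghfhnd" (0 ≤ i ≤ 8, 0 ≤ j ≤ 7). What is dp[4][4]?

   ''  b  g  h  f  h  n  d
''  0  1  2  3  4  5  6  7
 m  1  1  2  3  4  5  6  7
 d  2  2  2  3  4  5  6  6
 l  3  3  3  3  4  5  6  7
 j  4  4  4  4  4  5  6  7
 n  5  5  5  5  5  5  5  6
 j  6  6  6  6  6  6  6  6
 i  7  7  7  7  7  7  7  7
 i  8  8  8  8  8  8  8  8

4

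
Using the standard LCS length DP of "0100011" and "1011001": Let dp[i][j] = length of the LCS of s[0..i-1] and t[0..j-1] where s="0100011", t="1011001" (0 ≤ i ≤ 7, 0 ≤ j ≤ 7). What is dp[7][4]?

   ''  1  0  1  1  0  0  1
''  0  0  0  0  0  0  0  0
 0  0  0  1  1  1  1  1  1
 1  0  1  1  2  2  2  2  2
 0  0  1  2  2  2  3  3  3
 0  0  1  2  2  2  3  4  4
 0  0  1  2  2  2  3  4  4
 1  0  1  2  3  3  3  4  5
 1  0  1  2  3  4  4  4  5

4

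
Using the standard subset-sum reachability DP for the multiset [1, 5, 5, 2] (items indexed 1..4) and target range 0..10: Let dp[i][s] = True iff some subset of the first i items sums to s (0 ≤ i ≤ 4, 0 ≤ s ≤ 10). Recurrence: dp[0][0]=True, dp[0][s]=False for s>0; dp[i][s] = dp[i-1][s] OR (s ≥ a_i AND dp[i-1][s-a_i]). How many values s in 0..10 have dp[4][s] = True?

9

i\s   0   1   2   3   4   5   6   7   8   9  10
  0   T   F   F   F   F   F   F   F   F   F   F
  1   T   T   F   F   F   F   F   F   F   F   F
  2   T   T   F   F   F   T   T   F   F   F   F
  3   T   T   F   F   F   T   T   F   F   F   T
  4   T   T   T   T   F   T   T   T   T   F   T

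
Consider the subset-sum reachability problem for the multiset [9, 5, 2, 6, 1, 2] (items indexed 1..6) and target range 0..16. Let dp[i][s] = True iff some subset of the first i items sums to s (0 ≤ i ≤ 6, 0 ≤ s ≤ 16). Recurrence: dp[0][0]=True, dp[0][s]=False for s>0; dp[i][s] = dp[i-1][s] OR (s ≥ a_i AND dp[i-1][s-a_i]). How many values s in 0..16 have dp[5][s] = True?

16

i\s   0   1   2   3   4   5   6   7   8   9  10  11  12  13  14  15  16
  0   T   F   F   F   F   F   F   F   F   F   F   F   F   F   F   F   F
  1   T   F   F   F   F   F   F   F   F   T   F   F   F   F   F   F   F
  2   T   F   F   F   F   T   F   F   F   T   F   F   F   F   T   F   F
  3   T   F   T   F   F   T   F   T   F   T   F   T   F   F   T   F   T
  4   T   F   T   F   F   T   T   T   T   T   F   T   F   T   T   T   T
  5   T   T   T   T   F   T   T   T   T   T   T   T   T   T   T   T   T
  6   T   T   T   T   T   T   T   T   T   T   T   T   T   T   T   T   T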